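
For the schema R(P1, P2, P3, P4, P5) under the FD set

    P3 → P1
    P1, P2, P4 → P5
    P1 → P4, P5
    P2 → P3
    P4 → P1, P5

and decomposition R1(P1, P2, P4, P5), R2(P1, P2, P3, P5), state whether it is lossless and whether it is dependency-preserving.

Lossless test: (P1, P2, P5)⁺ = {P1, P2, P3, P4, P5}, which contains all of one fragment — lossless.
Dependency preservation: every FD's attributes lie within a single fragment, so each can be enforced locally — preserved.

lossless and dependency-preserving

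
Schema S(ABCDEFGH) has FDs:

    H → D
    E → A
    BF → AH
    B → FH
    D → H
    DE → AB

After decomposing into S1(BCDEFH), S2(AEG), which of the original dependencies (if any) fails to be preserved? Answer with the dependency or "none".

BF → AH

Check BF → AH: no single fragment contains all of {ABFH}, and the restricted closure of {BF} across the fragments never reaches {AH}.
H → D is preserved.
E → A is preserved.
B → FH is preserved.
D → H is preserved.
DE → AB is preserved.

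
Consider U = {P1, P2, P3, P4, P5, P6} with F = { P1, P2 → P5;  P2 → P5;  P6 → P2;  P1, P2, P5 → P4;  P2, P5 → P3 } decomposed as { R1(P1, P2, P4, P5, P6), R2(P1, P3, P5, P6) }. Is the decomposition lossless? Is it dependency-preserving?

Lossless test: (P1, P5, P6)⁺ = {P1, P2, P3, P4, P5, P6}, which contains all of one fragment — lossless.
Dependency preservation: the restricted closure of {P2, P5} across the fragments never reaches {P3}, so P2, P5 → P3 cannot be enforced without a join — not preserved.

lossless but not dependency-preserving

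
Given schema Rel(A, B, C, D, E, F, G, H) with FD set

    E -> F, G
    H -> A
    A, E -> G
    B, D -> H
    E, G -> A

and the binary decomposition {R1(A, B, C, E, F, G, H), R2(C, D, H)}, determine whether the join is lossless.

Common attributes: R1 ∩ R2 = {C, H}.
Closure of {C, H}: H → A applies, adding A. So (C, H)⁺ = {A, C, H}.
The closure contains neither all of R1 = {A, B, C, E, F, G, H} nor all of R2 = {C, D, H}, so the common attributes are not a superkey of either fragment. The join is lossy.

No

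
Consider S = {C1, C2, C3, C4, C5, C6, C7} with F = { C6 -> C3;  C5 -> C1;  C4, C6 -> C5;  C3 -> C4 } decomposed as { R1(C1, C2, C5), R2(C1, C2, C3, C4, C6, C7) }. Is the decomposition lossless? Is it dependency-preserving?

Lossless test: (C1, C2)⁺ = {C1, C2}, which is a superkey of neither fragment — lossy.
Dependency preservation: the restricted closure of {C4, C6} across the fragments never reaches {C5}, so C4, C6 → C5 cannot be enforced without a join — not preserved.

lossy and not dependency-preserving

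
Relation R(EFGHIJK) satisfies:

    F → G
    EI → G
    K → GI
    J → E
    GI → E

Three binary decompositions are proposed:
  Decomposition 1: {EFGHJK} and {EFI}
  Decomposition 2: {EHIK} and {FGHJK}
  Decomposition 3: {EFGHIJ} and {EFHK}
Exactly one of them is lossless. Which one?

Decomposition 2

Decomposition 1: common = {EF}, closure = {EFG} → lossy.
Decomposition 2: common = {HK}, closure = {EGHIK} → lossless.
Decomposition 3: common = {EFH}, closure = {EFGH} → lossy.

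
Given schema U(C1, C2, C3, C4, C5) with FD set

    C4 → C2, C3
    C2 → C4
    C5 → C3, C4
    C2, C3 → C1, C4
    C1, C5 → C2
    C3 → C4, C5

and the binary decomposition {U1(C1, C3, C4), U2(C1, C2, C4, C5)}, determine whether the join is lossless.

Yes

Common attributes: U1 ∩ U2 = {C1, C4}.
Closure of {C1, C4}: C4 → C2, C3 applies, adding C2, C3; C3 → C4, C5 applies, adding C5. So (C1, C4)⁺ = {C1, C2, C3, C4, C5}.
This closure contains every attribute of U1, so U1 ∩ U2 → U1. The join is lossless.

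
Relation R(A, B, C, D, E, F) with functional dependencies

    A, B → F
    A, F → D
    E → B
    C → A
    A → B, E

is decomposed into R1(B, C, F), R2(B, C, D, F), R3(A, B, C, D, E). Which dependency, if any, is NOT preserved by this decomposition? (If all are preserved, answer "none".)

Check A, B → F: no single fragment contains all of {A, B, F}, and the restricted closure of {A, B} across the fragments never reaches {F}.
A, F → D is preserved.
E → B is preserved.
C → A is preserved.
A → B, E is preserved.

A, B → F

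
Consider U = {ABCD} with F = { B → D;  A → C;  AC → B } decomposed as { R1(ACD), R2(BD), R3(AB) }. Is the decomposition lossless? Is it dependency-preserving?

lossless and dependency-preserving

Lossless test (chase): Rows 2 and 3 agree on B; apply B→D and equate their D entries. Rows 1 and 3 agree on A; apply A→C and equate their C entries. Rows 1 and 3 agree on AC; apply AC→B and equate their B entries. Row 1 is now all distinguished symbols — the join is lossless.
Dependency preservation: AC → B is not contained in any single fragment, but the restricted closure of its left-hand side across the fragments still reaches the right-hand side; the remaining FDs each lie inside some fragment. All dependencies are preserved.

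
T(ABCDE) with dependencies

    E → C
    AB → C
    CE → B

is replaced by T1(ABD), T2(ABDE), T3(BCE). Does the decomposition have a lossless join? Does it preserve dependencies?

lossless but not dependency-preserving

Lossless test (chase): Rows 2 and 3 agree on E; apply E→C and equate their C entries. Rows 1 and 2 agree on AB; apply AB→C and equate their C entries. Row 2 is now all distinguished symbols — the join is lossless.
Dependency preservation: the restricted closure of {AB} across the fragments never reaches {C}, so AB → C cannot be enforced without a join — not preserved.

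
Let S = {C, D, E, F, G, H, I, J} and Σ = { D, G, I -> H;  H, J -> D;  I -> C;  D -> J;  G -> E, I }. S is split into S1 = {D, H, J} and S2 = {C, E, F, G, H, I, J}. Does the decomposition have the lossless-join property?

Yes

Common attributes: S1 ∩ S2 = {H, J}.
Closure of {H, J}: H, J → D applies, adding D. So (H, J)⁺ = {D, H, J}.
This closure contains every attribute of S1, so S1 ∩ S2 → S1. The join is lossless.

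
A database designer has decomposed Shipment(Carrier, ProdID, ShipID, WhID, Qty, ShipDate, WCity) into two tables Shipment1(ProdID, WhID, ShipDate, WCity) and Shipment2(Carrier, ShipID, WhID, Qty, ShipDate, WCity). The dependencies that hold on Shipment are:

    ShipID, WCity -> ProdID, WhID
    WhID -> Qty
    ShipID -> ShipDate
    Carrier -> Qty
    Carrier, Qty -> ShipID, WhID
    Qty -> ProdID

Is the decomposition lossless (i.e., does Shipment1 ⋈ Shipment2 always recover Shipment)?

Yes

Common attributes: Shipment1 ∩ Shipment2 = {WhID, ShipDate, WCity}.
Closure of {WhID, ShipDate, WCity}: WhID → Qty applies, adding Qty; Qty → ProdID applies, adding ProdID. So (WhID, ShipDate, WCity)⁺ = {ProdID, WhID, Qty, ShipDate, WCity}.
This closure contains every attribute of Shipment1, so Shipment1 ∩ Shipment2 → Shipment1. The join is lossless.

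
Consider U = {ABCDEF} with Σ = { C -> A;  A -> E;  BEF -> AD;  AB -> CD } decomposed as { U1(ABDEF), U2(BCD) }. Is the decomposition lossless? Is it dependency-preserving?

lossy and not dependency-preserving

Lossless test: (BD)⁺ = {BD}, which is a superkey of neither fragment — lossy.
Dependency preservation: the restricted closure of {C} across the fragments never reaches {A}, so C → A cannot be enforced without a join — not preserved.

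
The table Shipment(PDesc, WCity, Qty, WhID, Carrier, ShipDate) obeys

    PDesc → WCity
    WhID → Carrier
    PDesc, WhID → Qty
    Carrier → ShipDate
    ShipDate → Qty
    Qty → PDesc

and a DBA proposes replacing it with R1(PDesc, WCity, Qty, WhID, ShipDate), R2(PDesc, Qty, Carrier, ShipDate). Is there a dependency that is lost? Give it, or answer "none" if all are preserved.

WhID → Carrier

Check WhID → Carrier: no single fragment contains all of {WhID, Carrier}, and the restricted closure of {WhID} across the fragments never reaches {Carrier}.
PDesc → WCity is preserved.
PDesc, WhID → Qty is preserved.
Carrier → ShipDate is preserved.
ShipDate → Qty is preserved.
Qty → PDesc is preserved.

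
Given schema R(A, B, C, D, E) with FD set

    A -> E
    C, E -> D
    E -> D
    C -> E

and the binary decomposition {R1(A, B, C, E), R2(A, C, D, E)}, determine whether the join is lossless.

Yes

Common attributes: R1 ∩ R2 = {A, C, E}.
Closure of {A, C, E}: C, E → D applies, adding D. So (A, C, E)⁺ = {A, C, D, E}.
This closure contains every attribute of R2, so R1 ∩ R2 → R2. The join is lossless.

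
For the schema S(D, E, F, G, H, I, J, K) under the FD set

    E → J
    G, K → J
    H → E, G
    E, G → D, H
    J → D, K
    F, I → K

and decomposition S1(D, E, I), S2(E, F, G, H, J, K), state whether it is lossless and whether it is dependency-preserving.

Lossless test: (E)⁺ = {D, E, J, K}, which is a superkey of neither fragment — lossy.
Dependency preservation: the restricted closure of {J} across the fragments never reaches {D, K}, so J → D, K cannot be enforced without a join — not preserved.

lossy and not dependency-preserving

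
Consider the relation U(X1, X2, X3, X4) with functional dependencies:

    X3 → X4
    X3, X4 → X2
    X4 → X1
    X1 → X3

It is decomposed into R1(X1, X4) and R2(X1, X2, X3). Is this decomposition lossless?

Common attributes: R1 ∩ R2 = {X1}.
Closure of {X1}: X1 → X3 applies, adding X3; X3 → X4 applies, adding X4; X3, X4 → X2 applies, adding X2. So (X1)⁺ = {X1, X2, X3, X4}.
This closure contains every attribute of R1, so R1 ∩ R2 → R1. The join is lossless.

Yes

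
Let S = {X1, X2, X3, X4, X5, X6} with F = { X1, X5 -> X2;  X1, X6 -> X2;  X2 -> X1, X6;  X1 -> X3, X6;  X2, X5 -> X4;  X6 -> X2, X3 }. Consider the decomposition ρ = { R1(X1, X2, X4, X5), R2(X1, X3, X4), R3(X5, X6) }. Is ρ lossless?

No

Chase test. Columns are X1, X2, X3, X4, X5, X6; row i has aⱼ where attribute j ∈ Ri, else bᵢⱼ.
Initial tableau (one row per fragment):
  row 1: a1 a2 b13 a4 a5 b16
  row 2: a1 b22 a3 a4 b25 b26
  row 3: b31 b32 b33 b34 a5 a6
Rows 1 and 2 agree on X1; apply X1→X3, X6 and equate their X3, X6 entries.
Rows 1 and 2 agree on X6; apply X6→X2, X3 and equate their X2, X3 entries.
No row becomes fully distinguished — the join is lossy.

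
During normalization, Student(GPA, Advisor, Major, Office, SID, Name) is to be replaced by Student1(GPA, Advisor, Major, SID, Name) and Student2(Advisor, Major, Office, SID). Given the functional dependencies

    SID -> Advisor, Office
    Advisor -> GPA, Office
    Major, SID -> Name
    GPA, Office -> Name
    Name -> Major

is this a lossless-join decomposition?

Yes

Common attributes: Student1 ∩ Student2 = {Advisor, Major, SID}.
Closure of {Advisor, Major, SID}: SID → Advisor, Office applies, adding Office; Advisor → GPA, Office applies, adding GPA; Major, SID → Name applies, adding Name. So (Advisor, Major, SID)⁺ = {GPA, Advisor, Major, Office, SID, Name}.
This closure contains every attribute of Student1, so Student1 ∩ Student2 → Student1. The join is lossless.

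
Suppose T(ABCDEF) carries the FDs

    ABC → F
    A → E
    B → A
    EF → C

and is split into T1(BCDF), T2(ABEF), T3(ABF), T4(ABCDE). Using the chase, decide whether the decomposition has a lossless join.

Chase test. Columns are ABCDEF; row i has aⱼ where attribute j ∈ Ti, else bᵢⱼ.
Initial tableau (one row per fragment):
  row 1: b11 a2 a3 a4 b15 a6
  row 2: a1 a2 b23 b24 a5 a6
  row 3: a1 a2 b33 b34 b35 a6
  row 4: a1 a2 a3 a4 a5 b46
Rows 2 and 3 agree on A; apply A→E and equate their E entries.
Rows 1 and 2 agree on B; apply B→A and equate their A entries.
Rows 2 and 3 agree on EF; apply EF→C and equate their C entries.
Rows 1 and 4 agree on ABC; apply ABC→F and equate their F entries.
Rows 1 and 2 agree on A; apply A→E and equate their E entries.
Rows 1 and 2 agree on EF; apply EF→C and equate their C entries.
Row 1 is now all distinguished symbols — the join is lossless.

Yes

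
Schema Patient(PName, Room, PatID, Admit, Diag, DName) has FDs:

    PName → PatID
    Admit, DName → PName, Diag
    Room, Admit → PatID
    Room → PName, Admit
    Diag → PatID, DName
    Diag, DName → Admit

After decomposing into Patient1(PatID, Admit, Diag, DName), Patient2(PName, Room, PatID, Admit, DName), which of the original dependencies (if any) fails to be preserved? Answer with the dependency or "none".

PName → PatID lies within Patient2.
Admit, DName → PName, Diag: restricted closure across fragments reaches PName, Diag.
Room, Admit → PatID lies within Patient2.
Room → PName, Admit lies within Patient2.
Diag → PatID, DName lies within Patient1.
Diag, DName → Admit lies within Patient1.
Every dependency is enforceable on the fragments, so the decomposition is dependency-preserving.

none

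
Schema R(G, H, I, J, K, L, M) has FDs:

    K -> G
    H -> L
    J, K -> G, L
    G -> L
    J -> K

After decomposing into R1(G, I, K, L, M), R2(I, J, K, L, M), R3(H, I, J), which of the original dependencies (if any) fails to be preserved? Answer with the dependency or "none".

Check H → L: no single fragment contains all of {H, L}, and the restricted closure of {H} across the fragments never reaches {L}.
K → G is preserved.
J, K → G, L is preserved.
G → L is preserved.
J → K is preserved.

H -> L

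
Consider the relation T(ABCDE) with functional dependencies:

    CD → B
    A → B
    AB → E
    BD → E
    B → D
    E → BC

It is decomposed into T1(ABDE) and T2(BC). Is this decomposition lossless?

Common attributes: T1 ∩ T2 = {B}.
Closure of {B}: B → D applies, adding D; BD → E applies, adding E; E → BC applies, adding C. So (B)⁺ = {BCDE}.
This closure contains every attribute of T2, so T1 ∩ T2 → T2. The join is lossless.

Yes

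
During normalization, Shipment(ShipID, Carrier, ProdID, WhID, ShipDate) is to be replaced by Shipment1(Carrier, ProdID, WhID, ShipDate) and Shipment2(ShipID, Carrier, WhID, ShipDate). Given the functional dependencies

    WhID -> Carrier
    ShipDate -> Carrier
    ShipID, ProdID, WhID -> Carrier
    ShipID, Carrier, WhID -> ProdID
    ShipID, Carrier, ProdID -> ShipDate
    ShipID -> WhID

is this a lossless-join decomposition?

No

Common attributes: Shipment1 ∩ Shipment2 = {Carrier, WhID, ShipDate}.
No dependency enlarges {Carrier, WhID, ShipDate}, so (Carrier, WhID, ShipDate)⁺ = {Carrier, WhID, ShipDate}.
The closure contains neither all of Shipment1 = {Carrier, ProdID, WhID, ShipDate} nor all of Shipment2 = {ShipID, Carrier, WhID, ShipDate}, so the common attributes are not a superkey of either fragment. The join is lossy.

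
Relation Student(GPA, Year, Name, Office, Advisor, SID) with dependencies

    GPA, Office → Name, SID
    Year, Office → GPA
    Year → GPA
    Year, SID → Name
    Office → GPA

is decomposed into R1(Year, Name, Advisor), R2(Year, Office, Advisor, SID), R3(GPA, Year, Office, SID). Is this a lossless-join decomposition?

No

Chase test. Columns are GPA, Year, Name, Office, Advisor, SID; row i has aⱼ where attribute j ∈ Ri, else bᵢⱼ.
Initial tableau (one row per fragment):
  row 1: b11 a2 a3 b14 a5 b16
  row 2: b21 a2 b23 a4 a5 a6
  row 3: a1 a2 b33 a4 b35 a6
Rows 2 and 3 agree on Year, Office; apply Year, Office→GPA and equate their GPA entries.
Rows 1 and 2 agree on Year; apply Year→GPA and equate their GPA entries.
Rows 2 and 3 agree on Year, SID; apply Year, SID→Name and equate their Name entries.
No row becomes fully distinguished — the join is lossy.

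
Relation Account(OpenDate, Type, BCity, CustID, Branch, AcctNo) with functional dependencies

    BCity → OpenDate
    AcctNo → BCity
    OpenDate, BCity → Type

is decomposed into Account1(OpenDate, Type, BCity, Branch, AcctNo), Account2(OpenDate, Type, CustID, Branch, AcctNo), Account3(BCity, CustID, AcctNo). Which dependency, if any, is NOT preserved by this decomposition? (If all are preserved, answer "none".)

BCity → OpenDate lies within Account1.
AcctNo → BCity lies within Account1.
OpenDate, BCity → Type lies within Account1.
Every dependency is enforceable on the fragments, so the decomposition is dependency-preserving.

none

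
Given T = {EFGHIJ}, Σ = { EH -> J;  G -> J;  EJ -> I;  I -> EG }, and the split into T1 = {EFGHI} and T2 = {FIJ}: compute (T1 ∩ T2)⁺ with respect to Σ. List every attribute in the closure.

T1 ∩ T2 = {FI}.
I → EG applies, adding EG
G → J applies, adding J
Closure: {EFGIJ}.

EFGIJ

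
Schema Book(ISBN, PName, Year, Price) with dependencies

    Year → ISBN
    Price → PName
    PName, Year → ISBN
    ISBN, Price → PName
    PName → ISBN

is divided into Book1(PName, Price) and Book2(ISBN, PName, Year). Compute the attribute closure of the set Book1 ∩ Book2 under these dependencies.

ISBN, PName

Book1 ∩ Book2 = {PName}.
PName → ISBN applies, adding ISBN
Closure: {ISBN, PName}.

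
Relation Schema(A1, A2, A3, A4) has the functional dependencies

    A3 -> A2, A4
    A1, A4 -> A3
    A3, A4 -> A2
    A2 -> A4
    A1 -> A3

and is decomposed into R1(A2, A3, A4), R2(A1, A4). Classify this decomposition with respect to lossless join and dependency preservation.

lossy and not dependency-preserving

Lossless test: (A4)⁺ = {A4}, which is a superkey of neither fragment — lossy.
Dependency preservation: the restricted closure of {A1, A4} across the fragments never reaches {A3}, so A1, A4 → A3 cannot be enforced without a join — not preserved.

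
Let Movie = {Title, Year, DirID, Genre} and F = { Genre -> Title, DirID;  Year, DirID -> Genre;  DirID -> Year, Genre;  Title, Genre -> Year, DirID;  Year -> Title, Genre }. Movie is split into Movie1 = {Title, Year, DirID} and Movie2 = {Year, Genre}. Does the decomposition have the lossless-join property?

Yes

Common attributes: Movie1 ∩ Movie2 = {Year}.
Closure of {Year}: Year → Title, Genre applies, adding Title, Genre; Genre → Title, DirID applies, adding DirID. So (Year)⁺ = {Title, Year, DirID, Genre}.
This closure contains every attribute of Movie1, so Movie1 ∩ Movie2 → Movie1. The join is lossless.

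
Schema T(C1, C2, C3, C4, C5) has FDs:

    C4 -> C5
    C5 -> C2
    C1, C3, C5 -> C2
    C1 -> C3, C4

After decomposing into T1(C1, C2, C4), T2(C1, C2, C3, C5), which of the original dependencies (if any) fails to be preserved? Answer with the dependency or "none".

C4 -> C5

Check C4 → C5: no single fragment contains all of {C4, C5}, and the restricted closure of {C4} across the fragments never reaches {C5}.
C5 → C2 is preserved.
C1, C3, C5 → C2 is preserved.
C1 → C3, C4 is preserved.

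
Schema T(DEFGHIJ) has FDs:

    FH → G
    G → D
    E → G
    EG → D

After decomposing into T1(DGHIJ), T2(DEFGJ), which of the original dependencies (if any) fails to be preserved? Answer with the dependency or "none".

FH → G

Check FH → G: no single fragment contains all of {FGH}, and the restricted closure of {FH} across the fragments never reaches {G}.
G → D is preserved.
E → G is preserved.
EG → D is preserved.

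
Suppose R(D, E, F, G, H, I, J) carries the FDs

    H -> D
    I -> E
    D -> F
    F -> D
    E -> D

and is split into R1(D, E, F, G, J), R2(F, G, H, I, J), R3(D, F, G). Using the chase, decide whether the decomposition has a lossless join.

No

Chase test. Columns are D, E, F, G, H, I, J; row i has aⱼ where attribute j ∈ Ri, else bᵢⱼ.
Initial tableau (one row per fragment):
  row 1: a1 a2 a3 a4 b15 b16 a7
  row 2: b21 b22 a3 a4 a5 a6 a7
  row 3: a1 b32 a3 a4 b35 b36 b37
Rows 1 and 2 agree on F; apply F→D and equate their D entries.
No row becomes fully distinguished — the join is lossy.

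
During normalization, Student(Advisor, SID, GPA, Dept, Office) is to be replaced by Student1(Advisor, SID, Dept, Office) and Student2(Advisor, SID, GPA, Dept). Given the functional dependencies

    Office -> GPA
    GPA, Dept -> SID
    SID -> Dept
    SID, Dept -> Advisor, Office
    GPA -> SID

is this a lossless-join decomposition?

Yes

Common attributes: Student1 ∩ Student2 = {Advisor, SID, Dept}.
Closure of {Advisor, SID, Dept}: SID, Dept → Advisor, Office applies, adding Office; Office → GPA applies, adding GPA. So (Advisor, SID, Dept)⁺ = {Advisor, SID, GPA, Dept, Office}.
This closure contains every attribute of Student1, so Student1 ∩ Student2 → Student1. The join is lossless.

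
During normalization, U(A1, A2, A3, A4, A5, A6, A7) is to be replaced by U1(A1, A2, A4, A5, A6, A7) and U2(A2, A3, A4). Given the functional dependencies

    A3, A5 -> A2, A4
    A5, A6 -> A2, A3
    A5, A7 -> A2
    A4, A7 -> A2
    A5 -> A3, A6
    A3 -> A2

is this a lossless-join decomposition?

Common attributes: U1 ∩ U2 = {A2, A4}.
No dependency enlarges {A2, A4}, so (A2, A4)⁺ = {A2, A4}.
The closure contains neither all of U1 = {A1, A2, A4, A5, A6, A7} nor all of U2 = {A2, A3, A4}, so the common attributes are not a superkey of either fragment. The join is lossy.

No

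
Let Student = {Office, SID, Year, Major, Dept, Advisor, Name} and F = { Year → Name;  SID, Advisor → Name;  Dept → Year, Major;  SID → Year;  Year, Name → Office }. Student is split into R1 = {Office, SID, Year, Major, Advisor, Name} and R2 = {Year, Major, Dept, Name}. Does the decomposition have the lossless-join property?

No

Common attributes: R1 ∩ R2 = {Year, Major, Name}.
Closure of {Year, Major, Name}: Year, Name → Office applies, adding Office. So (Year, Major, Name)⁺ = {Office, Year, Major, Name}.
The closure contains neither all of R1 = {Office, SID, Year, Major, Advisor, Name} nor all of R2 = {Year, Major, Dept, Name}, so the common attributes are not a superkey of either fragment. The join is lossy.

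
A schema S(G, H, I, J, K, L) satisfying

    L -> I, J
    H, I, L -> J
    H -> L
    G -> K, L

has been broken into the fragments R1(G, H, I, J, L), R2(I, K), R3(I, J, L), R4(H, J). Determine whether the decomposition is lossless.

Chase test. Columns are G, H, I, J, K, L; row i has aⱼ where attribute j ∈ Ri, else bᵢⱼ.
Initial tableau (one row per fragment):
  row 1: a1 a2 a3 a4 b15 a6
  row 2: b21 b22 a3 b24 a5 b26
  row 3: b31 b32 a3 a4 b35 a6
  row 4: b41 a2 b43 a4 b45 b46
Rows 1 and 4 agree on H; apply H→L and equate their L entries.
Rows 1 and 4 agree on L; apply L→I, J and equate their I, J entries.
No row becomes fully distinguished — the join is lossy.

No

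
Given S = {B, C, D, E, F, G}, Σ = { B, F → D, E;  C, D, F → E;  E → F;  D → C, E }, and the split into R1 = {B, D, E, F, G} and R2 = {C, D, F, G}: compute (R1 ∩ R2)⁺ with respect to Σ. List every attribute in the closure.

C, D, E, F, G

R1 ∩ R2 = {D, F, G}.
D → C, E applies, adding C, E
Closure: {C, D, E, F, G}.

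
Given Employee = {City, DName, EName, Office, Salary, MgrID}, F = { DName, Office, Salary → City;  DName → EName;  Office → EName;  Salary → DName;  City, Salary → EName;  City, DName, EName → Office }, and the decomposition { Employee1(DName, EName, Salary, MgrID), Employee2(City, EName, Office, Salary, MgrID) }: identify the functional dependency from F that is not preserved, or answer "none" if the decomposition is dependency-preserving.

City, DName, EName → Office

Check City, DName, EName → Office: no single fragment contains all of {City, DName, EName, Office}, and the restricted closure of {City, DName, EName} across the fragments never reaches {Office}.
DName, Office, Salary → City is preserved.
DName → EName is preserved.
Office → EName is preserved.
Salary → DName is preserved.
City, Salary → EName is preserved.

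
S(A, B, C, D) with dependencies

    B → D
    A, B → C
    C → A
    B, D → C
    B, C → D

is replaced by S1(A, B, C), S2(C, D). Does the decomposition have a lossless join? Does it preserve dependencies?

lossy and not dependency-preserving

Lossless test: (C)⁺ = {A, C}, which is a superkey of neither fragment — lossy.
Dependency preservation: the restricted closure of {B} across the fragments never reaches {D}, so B → D cannot be enforced without a join — not preserved.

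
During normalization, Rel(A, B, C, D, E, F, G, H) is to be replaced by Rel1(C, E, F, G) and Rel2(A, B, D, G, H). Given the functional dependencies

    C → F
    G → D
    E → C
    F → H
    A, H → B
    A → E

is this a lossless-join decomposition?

No

Common attributes: Rel1 ∩ Rel2 = {G}.
Closure of {G}: G → D applies, adding D. So (G)⁺ = {D, G}.
The closure contains neither all of Rel1 = {C, E, F, G} nor all of Rel2 = {A, B, D, G, H}, so the common attributes are not a superkey of either fragment. The join is lossy.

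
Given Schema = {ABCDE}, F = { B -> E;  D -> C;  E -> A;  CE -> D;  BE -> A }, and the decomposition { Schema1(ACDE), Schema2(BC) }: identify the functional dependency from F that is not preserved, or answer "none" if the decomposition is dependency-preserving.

Check B → E: no single fragment contains all of {BE}, and the restricted closure of {B} across the fragments never reaches {E}.
D → C is preserved.
E → A is preserved.
CE → D is preserved.
BE → A is preserved.

B -> E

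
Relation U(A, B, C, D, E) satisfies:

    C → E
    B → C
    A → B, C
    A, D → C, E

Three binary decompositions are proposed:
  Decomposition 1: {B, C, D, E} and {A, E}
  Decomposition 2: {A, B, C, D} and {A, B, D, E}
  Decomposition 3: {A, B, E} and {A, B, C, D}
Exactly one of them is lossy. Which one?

Decomposition 1

Decomposition 1: common = {E}, closure = {E} → lossy.
Decomposition 2: common = {A, B, D}, closure = {A, B, C, D, E} → lossless.
Decomposition 3: common = {A, B}, closure = {A, B, C, E} → lossless.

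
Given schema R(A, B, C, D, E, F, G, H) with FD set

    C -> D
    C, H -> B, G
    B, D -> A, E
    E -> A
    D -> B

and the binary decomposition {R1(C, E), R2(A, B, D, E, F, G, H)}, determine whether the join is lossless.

Common attributes: R1 ∩ R2 = {E}.
Closure of {E}: E → A applies, adding A. So (E)⁺ = {A, E}.
The closure contains neither all of R1 = {C, E} nor all of R2 = {A, B, D, E, F, G, H}, so the common attributes are not a superkey of either fragment. The join is lossy.

No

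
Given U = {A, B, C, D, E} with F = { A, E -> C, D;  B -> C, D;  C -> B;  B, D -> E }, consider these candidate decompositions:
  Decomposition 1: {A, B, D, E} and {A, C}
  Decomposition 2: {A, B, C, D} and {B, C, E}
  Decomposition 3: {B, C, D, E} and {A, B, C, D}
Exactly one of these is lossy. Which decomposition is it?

Decomposition 1: common = {A}, closure = {A} → lossy.
Decomposition 2: common = {B, C}, closure = {B, C, D, E} → lossless.
Decomposition 3: common = {B, C, D}, closure = {B, C, D, E} → lossless.

Decomposition 1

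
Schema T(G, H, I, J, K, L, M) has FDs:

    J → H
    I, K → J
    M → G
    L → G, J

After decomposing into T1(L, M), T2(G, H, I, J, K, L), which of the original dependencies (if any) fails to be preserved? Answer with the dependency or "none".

Check M → G: no single fragment contains all of {G, M}, and the restricted closure of {M} across the fragments never reaches {G}.
J → H is preserved.
I, K → J is preserved.
L → G, J is preserved.

M → G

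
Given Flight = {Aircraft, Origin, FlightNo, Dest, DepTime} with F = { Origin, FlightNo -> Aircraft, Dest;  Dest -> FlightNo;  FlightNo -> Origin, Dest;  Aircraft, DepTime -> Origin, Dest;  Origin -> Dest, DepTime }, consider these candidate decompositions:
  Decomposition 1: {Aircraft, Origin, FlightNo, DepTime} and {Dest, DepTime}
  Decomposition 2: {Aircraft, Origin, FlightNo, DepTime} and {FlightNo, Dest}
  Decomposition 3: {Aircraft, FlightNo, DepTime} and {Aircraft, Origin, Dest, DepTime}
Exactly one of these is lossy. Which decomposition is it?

Decomposition 1: common = {DepTime}, closure = {DepTime} → lossy.
Decomposition 2: common = {FlightNo}, closure = {Aircraft, Origin, FlightNo, Dest, DepTime} → lossless.
Decomposition 3: common = {Aircraft, DepTime}, closure = {Aircraft, Origin, FlightNo, Dest, DepTime} → lossless.

Decomposition 1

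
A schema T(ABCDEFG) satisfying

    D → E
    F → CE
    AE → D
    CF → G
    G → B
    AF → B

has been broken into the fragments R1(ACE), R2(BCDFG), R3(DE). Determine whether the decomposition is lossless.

No

Chase test. Columns are ABCDEFG; row i has aⱼ where attribute j ∈ Ri, else bᵢⱼ.
Initial tableau (one row per fragment):
  row 1: a1 b12 a3 b14 a5 b16 b17
  row 2: b21 a2 a3 a4 b25 a6 a7
  row 3: b31 b32 b33 a4 a5 b36 b37
Rows 2 and 3 agree on D; apply D→E and equate their E entries.
No row becomes fully distinguished — the join is lossy.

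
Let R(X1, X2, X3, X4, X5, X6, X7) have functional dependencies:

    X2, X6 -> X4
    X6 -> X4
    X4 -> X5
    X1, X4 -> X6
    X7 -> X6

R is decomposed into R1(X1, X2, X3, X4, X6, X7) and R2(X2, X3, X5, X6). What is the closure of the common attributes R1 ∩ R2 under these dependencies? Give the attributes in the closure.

X2, X3, X4, X5, X6

R1 ∩ R2 = {X2, X3, X6}.
X2, X6 → X4 applies, adding X4
X4 → X5 applies, adding X5
Closure: {X2, X3, X4, X5, X6}.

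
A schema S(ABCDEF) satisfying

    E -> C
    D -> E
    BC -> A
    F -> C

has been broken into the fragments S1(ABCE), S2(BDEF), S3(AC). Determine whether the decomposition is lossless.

Yes

Chase test. Columns are ABCDEF; row i has aⱼ where attribute j ∈ Si, else bᵢⱼ.
Initial tableau (one row per fragment):
  row 1: a1 a2 a3 b14 a5 b16
  row 2: b21 a2 b23 a4 a5 a6
  row 3: a1 b32 a3 b34 b35 b36
Rows 1 and 2 agree on E; apply E→C and equate their C entries.
Rows 1 and 2 agree on BC; apply BC→A and equate their A entries.
Row 2 is now all distinguished symbols — the join is lossless.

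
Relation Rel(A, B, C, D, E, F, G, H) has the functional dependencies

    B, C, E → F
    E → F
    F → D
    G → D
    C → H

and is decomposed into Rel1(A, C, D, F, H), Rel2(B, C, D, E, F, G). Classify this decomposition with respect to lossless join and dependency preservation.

lossy but dependency-preserving

Lossless test: (C, D, F)⁺ = {C, D, F, H}, which is a superkey of neither fragment — lossy.
Dependency preservation: every FD's attributes lie within a single fragment, so each can be enforced locally — preserved.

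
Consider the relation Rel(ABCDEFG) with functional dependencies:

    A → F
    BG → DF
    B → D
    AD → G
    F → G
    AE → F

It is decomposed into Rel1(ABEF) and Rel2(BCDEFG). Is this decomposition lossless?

No

Common attributes: Rel1 ∩ Rel2 = {BEF}.
Closure of {BEF}: B → D applies, adding D; F → G applies, adding G. So (BEF)⁺ = {BDEFG}.
The closure contains neither all of Rel1 = {ABEF} nor all of Rel2 = {BCDEFG}, so the common attributes are not a superkey of either fragment. The join is lossy.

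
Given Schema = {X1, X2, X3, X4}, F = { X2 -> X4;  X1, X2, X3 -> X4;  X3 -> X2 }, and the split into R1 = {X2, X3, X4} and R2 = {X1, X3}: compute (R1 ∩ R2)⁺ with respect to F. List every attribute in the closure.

R1 ∩ R2 = {X3}.
X3 → X2 applies, adding X2
X2 → X4 applies, adding X4
Closure: {X2, X3, X4}.

X2, X3, X4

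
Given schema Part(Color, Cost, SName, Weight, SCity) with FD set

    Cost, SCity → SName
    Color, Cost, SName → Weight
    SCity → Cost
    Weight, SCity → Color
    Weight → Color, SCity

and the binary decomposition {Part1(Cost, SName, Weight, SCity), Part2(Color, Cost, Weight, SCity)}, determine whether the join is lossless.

Common attributes: Part1 ∩ Part2 = {Cost, Weight, SCity}.
Closure of {Cost, Weight, SCity}: Cost, SCity → SName applies, adding SName; Weight, SCity → Color applies, adding Color. So (Cost, Weight, SCity)⁺ = {Color, Cost, SName, Weight, SCity}.
This closure contains every attribute of Part1, so Part1 ∩ Part2 → Part1. The join is lossless.

Yes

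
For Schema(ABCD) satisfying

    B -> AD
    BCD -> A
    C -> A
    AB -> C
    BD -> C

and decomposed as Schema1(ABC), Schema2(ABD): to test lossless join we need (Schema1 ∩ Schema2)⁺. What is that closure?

Schema1 ∩ Schema2 = {AB}.
B → AD applies, adding D
AB → C applies, adding C
Closure: {ABCD}.

ABCD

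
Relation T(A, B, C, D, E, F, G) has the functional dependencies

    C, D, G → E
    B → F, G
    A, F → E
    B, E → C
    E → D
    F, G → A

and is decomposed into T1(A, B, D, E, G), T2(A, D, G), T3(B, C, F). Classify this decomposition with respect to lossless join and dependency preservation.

Lossless test (chase): Rows 1 and 3 agree on B; apply B→F, G and equate their F, G entries. Rows 1 and 3 agree on F, G; apply F, G→A and equate their A entries. Rows 1 and 3 agree on A, F; apply A, F→E and equate their E entries. Rows 1 and 3 agree on B, E; apply B, E→C and equate their C entries. Rows 1 and 3 agree on E; apply E→D and equate their D entries. Row 1 is now all distinguished symbols — the join is lossless.
Dependency preservation: the restricted closure of {C, D, G} across the fragments never reaches {E}, so C, D, G → E cannot be enforced without a join — not preserved.

lossless but not dependency-preserving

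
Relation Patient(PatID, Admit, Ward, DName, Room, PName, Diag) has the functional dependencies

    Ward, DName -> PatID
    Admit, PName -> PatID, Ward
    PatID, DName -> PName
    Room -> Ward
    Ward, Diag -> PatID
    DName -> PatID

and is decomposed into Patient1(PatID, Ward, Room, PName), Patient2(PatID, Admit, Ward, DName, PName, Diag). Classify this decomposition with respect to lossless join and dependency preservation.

lossy but dependency-preserving

Lossless test: (PatID, Ward, PName)⁺ = {PatID, Ward, PName}, which is a superkey of neither fragment — lossy.
Dependency preservation: every FD's attributes lie within a single fragment, so each can be enforced locally — preserved.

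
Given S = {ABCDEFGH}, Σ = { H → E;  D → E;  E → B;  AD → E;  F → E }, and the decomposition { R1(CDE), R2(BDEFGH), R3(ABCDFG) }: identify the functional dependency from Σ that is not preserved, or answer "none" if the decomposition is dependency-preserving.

none

H → E lies within R2.
D → E lies within R1.
E → B lies within R2.
AD → E: restricted closure across fragments reaches E.
F → E lies within R2.
Every dependency is enforceable on the fragments, so the decomposition is dependency-preserving.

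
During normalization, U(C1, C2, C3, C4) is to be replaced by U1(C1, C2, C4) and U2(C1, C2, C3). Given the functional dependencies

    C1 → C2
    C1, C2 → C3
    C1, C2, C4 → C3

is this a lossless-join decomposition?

Yes

Common attributes: U1 ∩ U2 = {C1, C2}.
Closure of {C1, C2}: C1, C2 → C3 applies, adding C3. So (C1, C2)⁺ = {C1, C2, C3}.
This closure contains every attribute of U2, so U1 ∩ U2 → U2. The join is lossless.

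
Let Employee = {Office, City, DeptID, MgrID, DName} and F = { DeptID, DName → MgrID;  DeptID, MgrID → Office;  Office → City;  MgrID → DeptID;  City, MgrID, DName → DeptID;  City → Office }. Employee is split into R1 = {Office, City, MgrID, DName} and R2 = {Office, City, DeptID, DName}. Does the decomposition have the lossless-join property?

No

Common attributes: R1 ∩ R2 = {Office, City, DName}.
No dependency enlarges {Office, City, DName}, so (Office, City, DName)⁺ = {Office, City, DName}.
The closure contains neither all of R1 = {Office, City, MgrID, DName} nor all of R2 = {Office, City, DeptID, DName}, so the common attributes are not a superkey of either fragment. The join is lossy.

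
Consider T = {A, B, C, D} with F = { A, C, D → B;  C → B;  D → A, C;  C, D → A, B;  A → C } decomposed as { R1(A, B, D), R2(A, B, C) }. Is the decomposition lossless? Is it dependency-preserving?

lossless and dependency-preserving

Lossless test: (A, B)⁺ = {A, B, C}, which contains all of one fragment — lossless.
Dependency preservation: A, C, D → B; D → A, C; C, D → A, B are not contained in any single fragment, but the restricted closure of each left-hand side across the fragments still reaches the right-hand side; the remaining FDs each lie inside some fragment. All dependencies are preserved.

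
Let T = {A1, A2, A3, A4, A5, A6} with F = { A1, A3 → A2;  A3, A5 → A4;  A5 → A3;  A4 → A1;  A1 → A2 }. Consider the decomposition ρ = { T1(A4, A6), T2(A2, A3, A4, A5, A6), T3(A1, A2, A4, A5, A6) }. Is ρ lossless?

Yes

Chase test. Columns are A1, A2, A3, A4, A5, A6; row i has aⱼ where attribute j ∈ Ti, else bᵢⱼ.
Initial tableau (one row per fragment):
  row 1: b11 b12 b13 a4 b15 a6
  row 2: b21 a2 a3 a4 a5 a6
  row 3: a1 a2 b33 a4 a5 a6
Rows 2 and 3 agree on A5; apply A5→A3 and equate their A3 entries.
Rows 1 and 2 agree on A4; apply A4→A1 and equate their A1 entries.
Rows 1 and 3 agree on A4; apply A4→A1 and equate their A1 entries.
Rows 1 and 2 agree on A1; apply A1→A2 and equate their A2 entries.
Row 2 is now all distinguished symbols — the join is lossless.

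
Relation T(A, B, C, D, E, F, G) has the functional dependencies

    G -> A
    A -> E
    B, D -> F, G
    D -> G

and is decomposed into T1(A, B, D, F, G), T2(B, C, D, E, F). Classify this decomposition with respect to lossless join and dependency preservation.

lossless but not dependency-preserving

Lossless test: (B, D, F)⁺ = {A, B, D, E, F, G}, which contains all of one fragment — lossless.
Dependency preservation: the restricted closure of {A} across the fragments never reaches {E}, so A → E cannot be enforced without a join — not preserved.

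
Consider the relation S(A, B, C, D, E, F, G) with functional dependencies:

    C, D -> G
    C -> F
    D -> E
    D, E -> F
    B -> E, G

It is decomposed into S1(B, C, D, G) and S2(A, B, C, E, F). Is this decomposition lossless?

No

Common attributes: S1 ∩ S2 = {B, C}.
Closure of {B, C}: C → F applies, adding F; B → E, G applies, adding E, G. So (B, C)⁺ = {B, C, E, F, G}.
The closure contains neither all of S1 = {B, C, D, G} nor all of S2 = {A, B, C, E, F}, so the common attributes are not a superkey of either fragment. The join is lossy.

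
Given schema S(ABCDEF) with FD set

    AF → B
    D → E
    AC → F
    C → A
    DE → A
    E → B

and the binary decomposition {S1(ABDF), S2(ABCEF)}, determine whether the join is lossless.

Common attributes: S1 ∩ S2 = {ABF}.
No dependency enlarges {ABF}, so (ABF)⁺ = {ABF}.
The closure contains neither all of S1 = {ABDF} nor all of S2 = {ABCEF}, so the common attributes are not a superkey of either fragment. The join is lossy.

No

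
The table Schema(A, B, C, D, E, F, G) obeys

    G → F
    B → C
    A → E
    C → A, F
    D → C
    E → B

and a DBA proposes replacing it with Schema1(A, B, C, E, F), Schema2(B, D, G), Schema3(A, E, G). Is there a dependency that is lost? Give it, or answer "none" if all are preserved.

G → F

Check G → F: no single fragment contains all of {F, G}, and the restricted closure of {G} across the fragments never reaches {F}.
B → C is preserved.
A → E is preserved.
C → A, F is preserved.
D → C is preserved.
E → B is preserved.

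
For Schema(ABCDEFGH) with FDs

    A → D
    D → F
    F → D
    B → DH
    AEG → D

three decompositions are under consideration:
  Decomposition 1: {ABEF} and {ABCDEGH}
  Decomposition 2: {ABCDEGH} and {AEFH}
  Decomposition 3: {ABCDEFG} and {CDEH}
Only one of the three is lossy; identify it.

Decomposition 3

Decomposition 1: common = {ABE}, closure = {ABDEFH} → lossless.
Decomposition 2: common = {AEH}, closure = {ADEFH} → lossless.
Decomposition 3: common = {CDE}, closure = {CDEF} → lossy.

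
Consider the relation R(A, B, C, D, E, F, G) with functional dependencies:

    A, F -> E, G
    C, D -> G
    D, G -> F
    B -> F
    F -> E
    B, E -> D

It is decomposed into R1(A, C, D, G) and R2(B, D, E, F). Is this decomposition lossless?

No

Common attributes: R1 ∩ R2 = {D}.
No dependency enlarges {D}, so (D)⁺ = {D}.
The closure contains neither all of R1 = {A, C, D, G} nor all of R2 = {B, D, E, F}, so the common attributes are not a superkey of either fragment. The join is lossy.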